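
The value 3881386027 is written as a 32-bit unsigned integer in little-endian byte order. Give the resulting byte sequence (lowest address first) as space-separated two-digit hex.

3881386027 in hexadecimal, padded to 32 bits, is 0xE759402B.
Split into bytes (most-significant first): E7 59 40 2B.
Little-endian stores the least-significant byte at the lowest address.
So at ascending addresses the bytes are 2B 40 59 E7.

2B 40 59 E7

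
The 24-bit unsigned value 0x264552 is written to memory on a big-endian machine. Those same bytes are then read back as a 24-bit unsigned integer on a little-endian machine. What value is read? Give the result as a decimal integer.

Stored big-endian, the bytes at ascending addresses are 26 45 52.
Read back as little-endian, the first byte is least significant, giving 0x524526.
0x524526 = 5391654.

5391654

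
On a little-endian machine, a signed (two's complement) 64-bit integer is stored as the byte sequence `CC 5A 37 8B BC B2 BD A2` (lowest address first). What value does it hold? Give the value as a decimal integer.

-6720018546107655476

Little-endian: lowest address holds the least-significant byte.
Reassemble most-significant byte first: A2 BD B2 BC 8B 37 5A CC → 0xA2BDB2BC8B375ACC.
Top bit is set, so as a signed 64-bit value this is 0xA2BDB2BC8B375ACC − 2^64 = -6720018546107655476.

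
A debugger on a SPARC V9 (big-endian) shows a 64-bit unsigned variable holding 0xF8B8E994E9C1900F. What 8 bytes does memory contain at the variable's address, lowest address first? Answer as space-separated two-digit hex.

F8 B8 E9 94 E9 C1 90 0F

Split into bytes (most-significant first): F8 B8 E9 94 E9 C1 90 0F.
Big-endian: lowest address holds the most-significant byte.
So the memory order matches the most-significant-first order: F8 B8 E9 94 E9 C1 90 0F.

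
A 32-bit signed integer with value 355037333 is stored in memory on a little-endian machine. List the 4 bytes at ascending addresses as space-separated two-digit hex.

95 70 29 15

355037333 in hexadecimal, padded to 32 bits, is 0x15297095.
Split into bytes (most-significant first): 15 29 70 95.
Little-endian: lowest address holds the least-significant byte.
So at ascending addresses the bytes are 95 70 29 15.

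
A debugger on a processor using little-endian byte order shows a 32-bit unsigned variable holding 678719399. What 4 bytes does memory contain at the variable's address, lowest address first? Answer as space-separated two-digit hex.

A7 6F 74 28

678719399 in hexadecimal, padded to 32 bits, is 0x28746FA7.
Split into bytes (most-significant first): 28 74 6F A7.
Little-endian stores the least-significant byte at the lowest address.
So at ascending addresses the bytes are A7 6F 74 28.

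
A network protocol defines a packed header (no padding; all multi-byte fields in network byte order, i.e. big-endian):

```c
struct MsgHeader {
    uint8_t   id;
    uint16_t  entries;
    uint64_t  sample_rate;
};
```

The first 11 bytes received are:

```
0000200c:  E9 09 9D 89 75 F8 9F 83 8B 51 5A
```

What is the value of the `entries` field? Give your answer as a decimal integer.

2461

`entries` follows `id` (1 byte), so it starts at byte offset 1 and occupies 2 bytes.
Bytes at offsets 1..2: 09 9D.
Big-endian: lowest address holds the most-significant byte.
The bytes are already most-significant first: 0x099D.
0x099D = 2461.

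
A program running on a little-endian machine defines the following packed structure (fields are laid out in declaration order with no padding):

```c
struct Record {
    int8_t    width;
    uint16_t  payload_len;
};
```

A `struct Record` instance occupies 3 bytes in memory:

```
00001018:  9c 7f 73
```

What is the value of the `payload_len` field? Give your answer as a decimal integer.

`payload_len` follows `width` (1 byte), so it starts at byte offset 1 and occupies 2 bytes.
Bytes at offsets 1..2: 7F 73.
Little-endian: lowest address holds the least-significant byte.
Reassemble most-significant byte first: 73 7F → 0x737F.
0x737F = 29567.

29567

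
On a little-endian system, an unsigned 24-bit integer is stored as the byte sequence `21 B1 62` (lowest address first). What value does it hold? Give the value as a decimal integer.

Little-endian: lowest address holds the least-significant byte.
Reassemble most-significant byte first: 62 B1 21 → 0x62B121.
0x62B121 = 6467873.

6467873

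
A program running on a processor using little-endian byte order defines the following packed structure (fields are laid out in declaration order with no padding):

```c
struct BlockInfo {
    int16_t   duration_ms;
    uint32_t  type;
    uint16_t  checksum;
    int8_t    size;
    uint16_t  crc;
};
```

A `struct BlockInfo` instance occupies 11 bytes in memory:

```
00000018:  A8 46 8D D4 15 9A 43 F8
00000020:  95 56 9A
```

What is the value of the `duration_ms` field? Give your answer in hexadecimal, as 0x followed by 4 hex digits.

0x46A8

`duration_ms` is the first field, at byte offset 0, occupying 2 bytes.
Bytes at offsets 0..1: A8 46.
Little-endian: lowest address holds the least-significant byte.
Reassemble most-significant byte first: 46 A8 → 0x46A8.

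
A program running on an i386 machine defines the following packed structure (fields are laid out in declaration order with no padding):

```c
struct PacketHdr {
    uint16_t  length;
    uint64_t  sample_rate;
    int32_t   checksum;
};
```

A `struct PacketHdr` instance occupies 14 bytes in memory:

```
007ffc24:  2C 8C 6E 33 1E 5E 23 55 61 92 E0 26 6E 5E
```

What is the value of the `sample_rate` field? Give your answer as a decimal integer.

10547805412669666158

`sample_rate` follows `length` (2 bytes), so it starts at byte offset 2 and occupies 8 bytes.
Bytes at offsets 2..9: 6E 33 1E 5E 23 55 61 92.
In little-endian order the low byte comes first in memory.
Reassemble most-significant byte first: 92 61 55 23 5E 1E 33 6E → 0x926155235E1E336E.
0x926155235E1E336E = 10547805412669666158.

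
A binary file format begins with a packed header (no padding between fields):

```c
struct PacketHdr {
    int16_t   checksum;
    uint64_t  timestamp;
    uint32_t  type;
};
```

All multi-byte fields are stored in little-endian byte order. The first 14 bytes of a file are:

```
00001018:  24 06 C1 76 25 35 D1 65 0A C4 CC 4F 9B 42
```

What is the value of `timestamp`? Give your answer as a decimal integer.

14126215130415199937

`timestamp` follows `checksum` (2 bytes), so it starts at byte offset 2 and occupies 8 bytes.
Bytes at offsets 2..9: C1 76 25 35 D1 65 0A C4.
In little-endian order the low byte comes first in memory.
Reassemble most-significant byte first: C4 0A 65 D1 35 25 76 C1 → 0xC40A65D1352576C1.
0xC40A65D1352576C1 = 14126215130415199937.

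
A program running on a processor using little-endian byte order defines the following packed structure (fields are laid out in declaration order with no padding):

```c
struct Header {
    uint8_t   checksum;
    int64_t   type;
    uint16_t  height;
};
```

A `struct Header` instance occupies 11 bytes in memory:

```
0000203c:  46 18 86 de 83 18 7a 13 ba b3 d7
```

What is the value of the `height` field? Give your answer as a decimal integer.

`height` follows `checksum` (1 B), `type` (8 B), so it starts at offset 1 + 8 = 9 and occupies 2 bytes.
Bytes at offsets 9..10: B3 D7.
Little-endian: lowest address holds the least-significant byte.
Reassemble most-significant byte first: D7 B3 → 0xD7B3.
0xD7B3 = 55219.

55219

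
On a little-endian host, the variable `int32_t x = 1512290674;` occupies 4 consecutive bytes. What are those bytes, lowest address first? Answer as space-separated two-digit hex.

72 B9 23 5A

1512290674 in hexadecimal, padded to 32 bits, is 0x5A23B972.
Split into bytes (most-significant first): 5A 23 B9 72.
Little-endian stores the least-significant byte at the lowest address.
So at ascending addresses the bytes are 72 B9 23 5A.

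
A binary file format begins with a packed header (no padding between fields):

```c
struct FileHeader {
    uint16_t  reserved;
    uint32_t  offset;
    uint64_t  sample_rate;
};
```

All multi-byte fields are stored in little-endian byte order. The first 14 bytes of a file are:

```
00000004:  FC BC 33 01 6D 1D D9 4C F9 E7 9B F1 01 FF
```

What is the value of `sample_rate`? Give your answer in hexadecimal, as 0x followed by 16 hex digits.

`sample_rate` follows `reserved` (2 B), `offset` (4 B), so it starts at offset 2 + 4 = 6 and occupies 8 bytes.
Bytes at offsets 6..13: D9 4C F9 E7 9B F1 01 FF.
In little-endian order the low byte comes first in memory.
Reassemble most-significant byte first: FF 01 F1 9B E7 F9 4C D9 → 0xFF01F19BE7F94CD9.

0xFF01F19BE7F94CD9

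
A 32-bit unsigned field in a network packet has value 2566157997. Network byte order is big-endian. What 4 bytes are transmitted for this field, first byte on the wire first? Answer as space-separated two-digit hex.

2566157997 in hexadecimal, padded to 32 bits, is 0x98F476AD.
Split into bytes (most-significant first): 98 F4 76 AD.
In big-endian order the high byte comes first in memory.
So the memory order matches the most-significant-first order: 98 F4 76 AD.

98 F4 76 AD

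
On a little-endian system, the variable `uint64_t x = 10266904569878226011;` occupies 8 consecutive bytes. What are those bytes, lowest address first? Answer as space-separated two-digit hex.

10266904569878226011 in hexadecimal, padded to 64 bits, is 0x8E7B5F4F566D245B.
Split into bytes (most-significant first): 8E 7B 5F 4F 56 6D 24 5B.
Little-endian stores the least-significant byte at the lowest address.
So at ascending addresses the bytes are 5B 24 6D 56 4F 5F 7B 8E.

5B 24 6D 56 4F 5F 7B 8E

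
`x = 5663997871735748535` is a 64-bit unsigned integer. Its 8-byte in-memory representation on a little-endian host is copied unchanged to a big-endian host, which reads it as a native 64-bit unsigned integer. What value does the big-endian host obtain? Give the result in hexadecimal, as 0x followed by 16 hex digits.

0xB7B760210E909A4E

5663997871735748535 in 64-bit hexadecimal is 0x4E9A900E2160B7B7.
Stored little-endian, the bytes at ascending addresses are B7 B7 60 21 0E 90 9A 4E.
Read back as big-endian, the last byte is least significant, giving 0xB7B760210E909A4E.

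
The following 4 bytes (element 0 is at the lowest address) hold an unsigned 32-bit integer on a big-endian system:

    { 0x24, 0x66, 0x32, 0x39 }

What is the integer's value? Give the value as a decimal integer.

Big-endian: lowest address holds the most-significant byte.
The bytes are already most-significant first: 0x24663239.
0x24663239 = 610677305.

610677305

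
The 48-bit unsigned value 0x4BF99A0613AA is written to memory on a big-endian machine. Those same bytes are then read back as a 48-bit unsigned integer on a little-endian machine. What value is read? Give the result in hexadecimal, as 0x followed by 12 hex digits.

0xAA13069AF94B

Stored big-endian, the bytes at ascending addresses are 4B F9 9A 06 13 AA.
Read back as little-endian, the first byte is least significant, giving 0xAA13069AF94B.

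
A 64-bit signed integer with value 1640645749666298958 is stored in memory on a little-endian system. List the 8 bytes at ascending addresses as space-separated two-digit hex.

1640645749666298958 in hexadecimal, padded to 64 bits, is 0x16C4BE9DE71D3C4E.
Split into bytes (most-significant first): 16 C4 BE 9D E7 1D 3C 4E.
In little-endian order the low byte comes first in memory.
So at ascending addresses the bytes are 4E 3C 1D E7 9D BE C4 16.

4E 3C 1D E7 9D BE C4 16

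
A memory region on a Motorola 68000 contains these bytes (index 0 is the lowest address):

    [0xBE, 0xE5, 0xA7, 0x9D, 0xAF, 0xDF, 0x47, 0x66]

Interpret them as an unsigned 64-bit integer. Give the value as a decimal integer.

In big-endian order the high byte comes first in memory.
The bytes are already most-significant first: 0xBEE5A79DAFDF4766.
0xBEE5A79DAFDF4766 = 13755584932575397734.

13755584932575397734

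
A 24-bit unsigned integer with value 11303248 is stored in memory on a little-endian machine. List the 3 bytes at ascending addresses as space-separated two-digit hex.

11303248 in hexadecimal, padded to 24 bits, is 0xAC7950.
Split into bytes (most-significant first): AC 79 50.
In little-endian order the low byte comes first in memory.
So at ascending addresses the bytes are 50 79 AC.

50 79 AC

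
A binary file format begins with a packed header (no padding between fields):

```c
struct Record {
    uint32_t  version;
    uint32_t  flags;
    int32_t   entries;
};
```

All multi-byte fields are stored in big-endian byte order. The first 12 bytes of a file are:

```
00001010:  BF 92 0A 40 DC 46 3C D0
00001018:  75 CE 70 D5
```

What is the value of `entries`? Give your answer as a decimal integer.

`entries` follows `version` (4 B), `flags` (4 B), so it starts at offset 4 + 4 = 8 and occupies 4 bytes.
Bytes at offsets 8..11: 75 CE 70 D5.
Big-endian stores the most-significant byte at the lowest address.
The bytes are already most-significant first: 0x75CE70D5.
0x75CE70D5 = 1976463573.

1976463573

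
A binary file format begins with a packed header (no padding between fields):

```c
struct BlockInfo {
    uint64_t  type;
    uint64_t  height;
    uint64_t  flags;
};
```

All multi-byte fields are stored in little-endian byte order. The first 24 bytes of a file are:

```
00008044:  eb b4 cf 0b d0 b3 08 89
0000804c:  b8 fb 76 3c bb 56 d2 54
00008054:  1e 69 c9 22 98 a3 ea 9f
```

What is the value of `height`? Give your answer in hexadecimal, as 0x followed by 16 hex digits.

`height` follows `type` (8 bytes), so it starts at byte offset 8 and occupies 8 bytes.
Bytes at offsets 8..15: B8 FB 76 3C BB 56 D2 54.
In little-endian order the low byte comes first in memory.
Reassemble most-significant byte first: 54 D2 56 BB 3C 76 FB B8 → 0x54D256BB3C76FBB8.

0x54D256BB3C76FBB8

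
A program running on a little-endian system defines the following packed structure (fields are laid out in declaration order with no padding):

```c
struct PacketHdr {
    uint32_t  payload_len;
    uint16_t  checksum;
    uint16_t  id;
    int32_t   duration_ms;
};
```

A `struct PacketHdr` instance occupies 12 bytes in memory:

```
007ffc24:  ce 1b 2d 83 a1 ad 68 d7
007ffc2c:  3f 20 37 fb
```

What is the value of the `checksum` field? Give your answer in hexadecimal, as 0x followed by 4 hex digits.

0xADA1

`checksum` follows `payload_len` (4 bytes), so it starts at byte offset 4 and occupies 2 bytes.
Bytes at offsets 4..5: A1 AD.
Little-endian: lowest address holds the least-significant byte.
Reassemble most-significant byte first: AD A1 → 0xADA1.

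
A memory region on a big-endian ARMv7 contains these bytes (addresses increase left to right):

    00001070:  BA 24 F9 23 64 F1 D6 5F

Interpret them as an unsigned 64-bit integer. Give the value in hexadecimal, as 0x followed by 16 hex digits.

0xBA24F92364F1D65F

Big-endian stores the most-significant byte at the lowest address.
The bytes are already most-significant first: 0xBA24F92364F1D65F.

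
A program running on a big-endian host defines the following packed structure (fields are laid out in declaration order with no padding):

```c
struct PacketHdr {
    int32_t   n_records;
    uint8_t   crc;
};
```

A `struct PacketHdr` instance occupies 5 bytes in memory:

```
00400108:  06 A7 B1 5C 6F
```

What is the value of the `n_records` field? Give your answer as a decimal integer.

111653212

`n_records` is the first field, at byte offset 0, occupying 4 bytes.
Bytes at offsets 0..3: 06 A7 B1 5C.
In big-endian order the high byte comes first in memory.
The bytes are already most-significant first: 0x06A7B15C.
0x06A7B15C = 111653212.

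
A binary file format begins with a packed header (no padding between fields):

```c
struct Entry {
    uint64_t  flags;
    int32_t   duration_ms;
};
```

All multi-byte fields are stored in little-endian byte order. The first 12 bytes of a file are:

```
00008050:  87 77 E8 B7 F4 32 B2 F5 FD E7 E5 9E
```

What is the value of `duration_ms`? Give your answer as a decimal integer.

`duration_ms` follows `flags` (8 bytes), so it starts at byte offset 8 and occupies 4 bytes.
Bytes at offsets 8..11: FD E7 E5 9E.
Little-endian: lowest address holds the least-significant byte.
Reassemble most-significant byte first: 9E E5 E7 FD → 0x9EE5E7FD.
Top bit is set, so as a signed 32-bit value this is 0x9EE5E7FD − 2^32 = -1629100035.

-1629100035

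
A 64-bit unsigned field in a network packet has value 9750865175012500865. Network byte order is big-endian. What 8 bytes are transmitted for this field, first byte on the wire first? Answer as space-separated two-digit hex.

9750865175012500865 in hexadecimal, padded to 64 bits, is 0x87520836E158E581.
Split into bytes (most-significant first): 87 52 08 36 E1 58 E5 81.
Big-endian stores the most-significant byte at the lowest address.
So the memory order matches the most-significant-first order: 87 52 08 36 E1 58 E5 81.

87 52 08 36 E1 58 E5 81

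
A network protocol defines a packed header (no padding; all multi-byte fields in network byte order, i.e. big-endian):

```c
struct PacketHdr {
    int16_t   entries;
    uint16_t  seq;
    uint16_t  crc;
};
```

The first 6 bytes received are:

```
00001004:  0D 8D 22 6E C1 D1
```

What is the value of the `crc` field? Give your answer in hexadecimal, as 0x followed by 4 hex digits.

`crc` follows `entries` (2 B), `seq` (2 B), so it starts at offset 2 + 2 = 4 and occupies 2 bytes.
Bytes at offsets 4..5: C1 D1.
In big-endian order the high byte comes first in memory.
The bytes are already most-significant first: 0xC1D1.

0xC1D1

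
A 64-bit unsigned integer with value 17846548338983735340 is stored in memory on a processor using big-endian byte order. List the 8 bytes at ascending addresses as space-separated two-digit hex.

17846548338983735340 in hexadecimal, padded to 64 bits, is 0xF7ABAD28C3F6902C.
Split into bytes (most-significant first): F7 AB AD 28 C3 F6 90 2C.
Big-endian: lowest address holds the most-significant byte.
So the memory order matches the most-significant-first order: F7 AB AD 28 C3 F6 90 2C.

F7 AB AD 28 C3 F6 90 2C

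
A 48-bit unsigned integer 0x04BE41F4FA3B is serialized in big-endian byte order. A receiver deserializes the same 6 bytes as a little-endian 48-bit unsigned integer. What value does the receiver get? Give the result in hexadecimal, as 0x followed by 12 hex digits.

Stored big-endian, the bytes at ascending addresses are 04 BE 41 F4 FA 3B.
Read back as little-endian, the first byte is least significant, giving 0x3BFAF441BE04.

0x3BFAF441BE04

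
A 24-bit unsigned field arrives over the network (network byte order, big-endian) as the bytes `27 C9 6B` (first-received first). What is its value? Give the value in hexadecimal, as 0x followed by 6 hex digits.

0x27C96B

In big-endian order the high byte comes first in memory.
The bytes are already most-significant first: 0x27C96B.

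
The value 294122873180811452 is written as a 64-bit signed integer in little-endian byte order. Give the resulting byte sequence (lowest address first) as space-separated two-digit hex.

294122873180811452 in hexadecimal, padded to 64 bits, is 0x0414EF31E04270BC.
Split into bytes (most-significant first): 04 14 EF 31 E0 42 70 BC.
Little-endian stores the least-significant byte at the lowest address.
So at ascending addresses the bytes are BC 70 42 E0 31 EF 14 04.

BC 70 42 E0 31 EF 14 04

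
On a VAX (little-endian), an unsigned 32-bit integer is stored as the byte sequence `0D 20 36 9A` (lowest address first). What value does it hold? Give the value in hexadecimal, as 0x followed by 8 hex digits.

Little-endian stores the least-significant byte at the lowest address.
Reassemble most-significant byte first: 9A 36 20 0D → 0x9A36200D.

0x9A36200D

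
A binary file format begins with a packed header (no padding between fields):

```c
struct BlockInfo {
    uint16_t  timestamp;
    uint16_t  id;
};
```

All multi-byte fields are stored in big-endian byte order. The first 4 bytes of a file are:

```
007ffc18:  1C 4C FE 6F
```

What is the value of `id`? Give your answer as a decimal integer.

65135

`id` follows `timestamp` (2 bytes), so it starts at byte offset 2 and occupies 2 bytes.
Bytes at offsets 2..3: FE 6F.
Big-endian stores the most-significant byte at the lowest address.
The bytes are already most-significant first: 0xFE6F.
0xFE6F = 65135.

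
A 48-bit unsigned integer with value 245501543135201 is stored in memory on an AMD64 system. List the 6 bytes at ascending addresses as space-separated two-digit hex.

245501543135201 in hexadecimal, padded to 48 bits, is 0xDF48484537E1.
Split into bytes (most-significant first): DF 48 48 45 37 E1.
Little-endian: lowest address holds the least-significant byte.
So at ascending addresses the bytes are E1 37 45 48 48 DF.

E1 37 45 48 48 DF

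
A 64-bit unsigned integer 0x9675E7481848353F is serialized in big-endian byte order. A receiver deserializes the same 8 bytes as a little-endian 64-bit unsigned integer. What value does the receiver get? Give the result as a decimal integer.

Stored big-endian, the bytes at ascending addresses are 96 75 E7 48 18 48 35 3F.
Read back as little-endian, the first byte is least significant, giving 0x3F35481848E77596.
0x3F35481848E77596 = 4554625867294668182.

4554625867294668182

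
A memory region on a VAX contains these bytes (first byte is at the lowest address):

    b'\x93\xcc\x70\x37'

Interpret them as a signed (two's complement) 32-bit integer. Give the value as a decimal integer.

930139283

In little-endian order the low byte comes first in memory.
Reassemble most-significant byte first: 37 70 CC 93 → 0x3770CC93.
0x3770CC93 = 930139283.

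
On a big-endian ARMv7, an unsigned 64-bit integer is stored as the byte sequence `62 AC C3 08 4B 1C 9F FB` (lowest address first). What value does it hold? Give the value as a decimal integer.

Big-endian stores the most-significant byte at the lowest address.
The bytes are already most-significant first: 0x62ACC3084B1C9FFB.
0x62ACC3084B1C9FFB = 7110272352098492411.

7110272352098492411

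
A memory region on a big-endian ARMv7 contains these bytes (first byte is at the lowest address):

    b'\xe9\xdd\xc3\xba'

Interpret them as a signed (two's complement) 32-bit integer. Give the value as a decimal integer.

-371342406

Big-endian: lowest address holds the most-significant byte.
The bytes are already most-significant first: 0xE9DDC3BA.
Top bit is set, so as a signed 32-bit value this is 0xE9DDC3BA − 2^32 = -371342406.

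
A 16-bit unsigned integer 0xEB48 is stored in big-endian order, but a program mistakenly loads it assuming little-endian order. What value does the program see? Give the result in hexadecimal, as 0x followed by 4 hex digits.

0x48EB

Stored big-endian, the bytes at ascending addresses are EB 48.
Read back as little-endian, the first byte is least significant, giving 0x48EB.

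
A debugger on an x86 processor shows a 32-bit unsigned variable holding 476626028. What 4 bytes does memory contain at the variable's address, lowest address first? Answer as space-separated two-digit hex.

476626028 in hexadecimal, padded to 32 bits, is 0x1C68BC6C.
Split into bytes (most-significant first): 1C 68 BC 6C.
Little-endian stores the least-significant byte at the lowest address.
So at ascending addresses the bytes are 6C BC 68 1C.

6C BC 68 1C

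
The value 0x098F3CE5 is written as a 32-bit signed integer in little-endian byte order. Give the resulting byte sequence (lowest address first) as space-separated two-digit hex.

Split into bytes (most-significant first): 09 8F 3C E5.
Little-endian: lowest address holds the least-significant byte.
So at ascending addresses the bytes are E5 3C 8F 09.

E5 3C 8F 09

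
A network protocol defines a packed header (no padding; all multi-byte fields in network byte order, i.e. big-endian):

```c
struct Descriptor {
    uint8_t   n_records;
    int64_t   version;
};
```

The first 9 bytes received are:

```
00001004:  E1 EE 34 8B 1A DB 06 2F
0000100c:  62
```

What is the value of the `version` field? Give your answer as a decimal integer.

`version` follows `n_records` (1 byte), so it starts at byte offset 1 and occupies 8 bytes.
Bytes at offsets 1..8: EE 34 8B 1A DB 06 2F 62.
In big-endian order the high byte comes first in memory.
The bytes are already most-significant first: 0xEE348B1ADB062F62.
Top bit is set, so as a signed 64-bit value this is 0xEE348B1ADB062F62 − 2^64 = -1282247046433722526.

-1282247046433722526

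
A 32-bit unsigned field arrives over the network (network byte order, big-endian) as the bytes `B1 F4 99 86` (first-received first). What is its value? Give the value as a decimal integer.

In big-endian order the high byte comes first in memory.
The bytes are already most-significant first: 0xB1F49986.
0xB1F49986 = 2985597318.

2985597318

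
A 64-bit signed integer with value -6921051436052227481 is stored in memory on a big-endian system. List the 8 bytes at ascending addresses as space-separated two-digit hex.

9F F3 7C 63 61 E6 5A 67

Two's complement of -6921051436052227481 in 64 bits: 6921051436052227481 = 0x600C839C9E19A599; invert → 0x9FF37C6361E65A66; add 1 → 0x9FF37C6361E65A67.
Split into bytes (most-significant first): 9F F3 7C 63 61 E6 5A 67.
Big-endian: lowest address holds the most-significant byte.
So the memory order matches the most-significant-first order: 9F F3 7C 63 61 E6 5A 67.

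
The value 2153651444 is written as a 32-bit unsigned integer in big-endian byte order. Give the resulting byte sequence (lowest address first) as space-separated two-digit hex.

2153651444 in hexadecimal, padded to 32 bits, is 0x805E1CF4.
Split into bytes (most-significant first): 80 5E 1C F4.
Big-endian: lowest address holds the most-significant byte.
So the memory order matches the most-significant-first order: 80 5E 1C F4.

80 5E 1C F4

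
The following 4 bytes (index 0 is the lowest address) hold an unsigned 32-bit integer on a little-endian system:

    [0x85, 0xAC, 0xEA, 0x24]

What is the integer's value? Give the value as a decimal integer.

619359365

Little-endian stores the least-significant byte at the lowest address.
Reassemble most-significant byte first: 24 EA AC 85 → 0x24EAAC85.
0x24EAAC85 = 619359365.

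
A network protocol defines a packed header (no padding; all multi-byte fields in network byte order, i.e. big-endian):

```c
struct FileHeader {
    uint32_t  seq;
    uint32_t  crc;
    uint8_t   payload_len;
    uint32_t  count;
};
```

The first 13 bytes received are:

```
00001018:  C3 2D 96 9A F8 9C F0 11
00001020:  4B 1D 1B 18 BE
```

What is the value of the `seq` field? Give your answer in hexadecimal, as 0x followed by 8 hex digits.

`seq` is the first field, at byte offset 0, occupying 4 bytes.
Bytes at offsets 0..3: C3 2D 96 9A.
Big-endian: lowest address holds the most-significant byte.
The bytes are already most-significant first: 0xC32D969A.

0xC32D969A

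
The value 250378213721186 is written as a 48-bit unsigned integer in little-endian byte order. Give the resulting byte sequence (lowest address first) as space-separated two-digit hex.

250378213721186 in hexadecimal, padded to 48 bits, is 0xE3B7B87D0462.
Split into bytes (most-significant first): E3 B7 B8 7D 04 62.
In little-endian order the low byte comes first in memory.
So at ascending addresses the bytes are 62 04 7D B8 B7 E3.

62 04 7D B8 B7 E3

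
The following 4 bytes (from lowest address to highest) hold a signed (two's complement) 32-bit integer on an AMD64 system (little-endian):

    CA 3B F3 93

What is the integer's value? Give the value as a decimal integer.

-1812775990

Little-endian: lowest address holds the least-significant byte.
Reassemble most-significant byte first: 93 F3 3B CA → 0x93F33BCA.
Top bit is set, so as a signed 32-bit value this is 0x93F33BCA − 2^32 = -1812775990.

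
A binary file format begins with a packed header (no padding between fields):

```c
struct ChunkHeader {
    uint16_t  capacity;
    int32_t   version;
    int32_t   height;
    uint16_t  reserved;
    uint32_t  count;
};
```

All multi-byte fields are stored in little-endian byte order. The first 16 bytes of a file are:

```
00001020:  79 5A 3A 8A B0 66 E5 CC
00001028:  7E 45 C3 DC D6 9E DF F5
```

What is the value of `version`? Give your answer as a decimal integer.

1722845754

`version` follows `capacity` (2 bytes), so it starts at byte offset 2 and occupies 4 bytes.
Bytes at offsets 2..5: 3A 8A B0 66.
Little-endian stores the least-significant byte at the lowest address.
Reassemble most-significant byte first: 66 B0 8A 3A → 0x66B08A3A.
0x66B08A3A = 1722845754.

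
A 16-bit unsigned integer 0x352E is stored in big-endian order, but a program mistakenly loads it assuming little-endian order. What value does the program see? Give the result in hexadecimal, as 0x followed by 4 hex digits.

Stored big-endian, the bytes at ascending addresses are 35 2E.
Read back as little-endian, the first byte is least significant, giving 0x2E35.

0x2E35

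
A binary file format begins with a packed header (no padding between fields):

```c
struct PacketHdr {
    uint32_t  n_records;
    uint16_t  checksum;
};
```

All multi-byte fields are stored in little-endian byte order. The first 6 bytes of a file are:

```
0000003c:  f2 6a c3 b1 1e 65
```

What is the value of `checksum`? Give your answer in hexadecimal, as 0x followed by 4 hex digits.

`checksum` follows `n_records` (4 bytes), so it starts at byte offset 4 and occupies 2 bytes.
Bytes at offsets 4..5: 1E 65.
Little-endian: lowest address holds the least-significant byte.
Reassemble most-significant byte first: 65 1E → 0x651E.

0x651E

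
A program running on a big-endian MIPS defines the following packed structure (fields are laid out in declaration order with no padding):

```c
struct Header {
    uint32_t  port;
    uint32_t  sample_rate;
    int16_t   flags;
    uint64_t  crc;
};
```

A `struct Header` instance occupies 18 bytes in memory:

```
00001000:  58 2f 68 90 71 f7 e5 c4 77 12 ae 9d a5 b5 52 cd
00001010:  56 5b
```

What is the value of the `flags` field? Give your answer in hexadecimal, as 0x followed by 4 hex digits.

0x7712

`flags` follows `port` (4 B), `sample_rate` (4 B), so it starts at offset 4 + 4 = 8 and occupies 2 bytes.
Bytes at offsets 8..9: 77 12.
In big-endian order the high byte comes first in memory.
The bytes are already most-significant first: 0x7712.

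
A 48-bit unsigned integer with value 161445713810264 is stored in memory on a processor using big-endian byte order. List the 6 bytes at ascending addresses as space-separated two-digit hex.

161445713810264 in hexadecimal, padded to 48 bits, is 0x92D5826C1358.
Split into bytes (most-significant first): 92 D5 82 6C 13 58.
Big-endian stores the most-significant byte at the lowest address.
So the memory order matches the most-significant-first order: 92 D5 82 6C 13 58.

92 D5 82 6C 13 58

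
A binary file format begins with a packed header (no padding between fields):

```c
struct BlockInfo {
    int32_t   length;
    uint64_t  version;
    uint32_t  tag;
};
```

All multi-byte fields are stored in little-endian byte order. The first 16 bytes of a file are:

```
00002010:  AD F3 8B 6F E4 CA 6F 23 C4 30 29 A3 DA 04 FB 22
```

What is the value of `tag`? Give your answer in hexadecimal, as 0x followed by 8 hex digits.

0x22FB04DA

`tag` follows `length` (4 B), `version` (8 B), so it starts at offset 4 + 8 = 12 and occupies 4 bytes.
Bytes at offsets 12..15: DA 04 FB 22.
In little-endian order the low byte comes first in memory.
Reassemble most-significant byte first: 22 FB 04 DA → 0x22FB04DA.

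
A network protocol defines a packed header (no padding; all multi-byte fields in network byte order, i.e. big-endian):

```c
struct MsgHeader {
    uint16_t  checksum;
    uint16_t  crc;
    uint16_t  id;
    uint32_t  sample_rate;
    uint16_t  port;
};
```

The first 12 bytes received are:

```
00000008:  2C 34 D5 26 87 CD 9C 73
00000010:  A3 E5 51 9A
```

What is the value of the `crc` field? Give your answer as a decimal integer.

54566

`crc` follows `checksum` (2 bytes), so it starts at byte offset 2 and occupies 2 bytes.
Bytes at offsets 2..3: D5 26.
Big-endian stores the most-significant byte at the lowest address.
The bytes are already most-significant first: 0xD526.
0xD526 = 54566.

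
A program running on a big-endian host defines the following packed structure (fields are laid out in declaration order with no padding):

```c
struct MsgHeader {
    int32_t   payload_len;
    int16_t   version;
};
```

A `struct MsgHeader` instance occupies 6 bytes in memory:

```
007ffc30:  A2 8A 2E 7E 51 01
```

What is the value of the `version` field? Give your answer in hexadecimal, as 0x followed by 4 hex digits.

`version` follows `payload_len` (4 bytes), so it starts at byte offset 4 and occupies 2 bytes.
Bytes at offsets 4..5: 51 01.
Big-endian: lowest address holds the most-significant byte.
The bytes are already most-significant first: 0x5101.

0x5101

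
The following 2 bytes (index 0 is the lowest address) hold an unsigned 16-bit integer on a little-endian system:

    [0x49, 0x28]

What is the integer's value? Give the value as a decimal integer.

In little-endian order the low byte comes first in memory.
Reassemble most-significant byte first: 28 49 → 0x2849.
0x2849 = 10313.

10313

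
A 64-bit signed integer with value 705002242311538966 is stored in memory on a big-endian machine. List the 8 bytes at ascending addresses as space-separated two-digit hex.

705002242311538966 in hexadecimal, padded to 64 bits, is 0x09C8ABCDDAD54916.
Split into bytes (most-significant first): 09 C8 AB CD DA D5 49 16.
Big-endian: lowest address holds the most-significant byte.
So the memory order matches the most-significant-first order: 09 C8 AB CD DA D5 49 16.

09 C8 AB CD DA D5 49 16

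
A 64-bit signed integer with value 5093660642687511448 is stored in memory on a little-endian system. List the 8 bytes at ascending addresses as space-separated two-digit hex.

98 EB C6 FD 5D 51 B0 46

5093660642687511448 in hexadecimal, padded to 64 bits, is 0x46B0515DFDC6EB98.
Split into bytes (most-significant first): 46 B0 51 5D FD C6 EB 98.
Little-endian stores the least-significant byte at the lowest address.
So at ascending addresses the bytes are 98 EB C6 FD 5D 51 B0 46.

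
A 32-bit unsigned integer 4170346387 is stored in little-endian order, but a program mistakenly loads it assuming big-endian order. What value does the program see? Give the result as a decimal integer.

2473562872

4170346387 in 32-bit hexadecimal is 0xF8926F93.
Stored little-endian, the bytes at ascending addresses are 93 6F 92 F8.
Read back as big-endian, the last byte is least significant, giving 0x936F92F8.
0x936F92F8 = 2473562872.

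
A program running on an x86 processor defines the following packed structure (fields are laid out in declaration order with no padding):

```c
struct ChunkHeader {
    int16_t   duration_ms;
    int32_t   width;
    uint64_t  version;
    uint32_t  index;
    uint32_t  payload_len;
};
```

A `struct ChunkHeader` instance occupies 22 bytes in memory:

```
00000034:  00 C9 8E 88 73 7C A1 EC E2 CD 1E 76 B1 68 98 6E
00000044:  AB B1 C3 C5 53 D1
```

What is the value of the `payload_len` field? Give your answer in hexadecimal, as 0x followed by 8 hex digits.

`payload_len` follows `duration_ms` (2 B), `width` (4 B), `version` (8 B), `index` (4 B), so it starts at offset 2 + 4 + 8 + 4 = 18 and occupies 4 bytes.
Bytes at offsets 18..21: C3 C5 53 D1.
In little-endian order the low byte comes first in memory.
Reassemble most-significant byte first: D1 53 C5 C3 → 0xD153C5C3.

0xD153C5C3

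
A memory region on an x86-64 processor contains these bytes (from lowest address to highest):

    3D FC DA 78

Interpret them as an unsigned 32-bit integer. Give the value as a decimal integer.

Little-endian: lowest address holds the least-significant byte.
Reassemble most-significant byte first: 78 DA FC 3D → 0x78DAFC3D.
0x78DAFC3D = 2027617341.

2027617341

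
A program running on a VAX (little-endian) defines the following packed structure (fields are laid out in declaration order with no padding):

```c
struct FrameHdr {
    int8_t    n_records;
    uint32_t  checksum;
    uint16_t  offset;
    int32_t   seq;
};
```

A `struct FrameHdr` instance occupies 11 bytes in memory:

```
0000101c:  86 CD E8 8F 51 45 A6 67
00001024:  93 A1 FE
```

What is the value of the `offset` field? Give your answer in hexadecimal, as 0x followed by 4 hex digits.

`offset` follows `n_records` (1 B), `checksum` (4 B), so it starts at offset 1 + 4 = 5 and occupies 2 bytes.
Bytes at offsets 5..6: 45 A6.
In little-endian order the low byte comes first in memory.
Reassemble most-significant byte first: A6 45 → 0xA645.

0xA645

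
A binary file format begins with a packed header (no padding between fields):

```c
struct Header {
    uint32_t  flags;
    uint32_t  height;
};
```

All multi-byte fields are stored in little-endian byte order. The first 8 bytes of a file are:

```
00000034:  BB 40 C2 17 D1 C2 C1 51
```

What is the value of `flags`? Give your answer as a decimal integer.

398606523

`flags` is the first field, at byte offset 0, occupying 4 bytes.
Bytes at offsets 0..3: BB 40 C2 17.
Little-endian: lowest address holds the least-significant byte.
Reassemble most-significant byte first: 17 C2 40 BB → 0x17C240BB.
0x17C240BB = 398606523.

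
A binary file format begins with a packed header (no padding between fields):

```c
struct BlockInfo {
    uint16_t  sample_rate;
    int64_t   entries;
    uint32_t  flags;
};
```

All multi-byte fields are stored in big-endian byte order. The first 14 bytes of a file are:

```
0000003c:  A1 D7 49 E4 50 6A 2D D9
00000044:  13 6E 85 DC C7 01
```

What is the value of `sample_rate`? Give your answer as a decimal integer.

41431

`sample_rate` is the first field, at byte offset 0, occupying 2 bytes.
Bytes at offsets 0..1: A1 D7.
Big-endian stores the most-significant byte at the lowest address.
The bytes are already most-significant first: 0xA1D7.
0xA1D7 = 41431.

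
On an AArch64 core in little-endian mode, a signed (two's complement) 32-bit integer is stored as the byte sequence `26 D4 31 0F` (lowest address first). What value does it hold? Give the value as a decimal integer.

Little-endian: lowest address holds the least-significant byte.
Reassemble most-significant byte first: 0F 31 D4 26 → 0x0F31D426.
0x0F31D426 = 254923814.

254923814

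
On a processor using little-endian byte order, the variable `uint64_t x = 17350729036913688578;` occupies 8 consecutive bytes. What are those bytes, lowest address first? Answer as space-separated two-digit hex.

17350729036913688578 in hexadecimal, padded to 64 bits, is 0xF0CA2C21874BC002.
Split into bytes (most-significant first): F0 CA 2C 21 87 4B C0 02.
In little-endian order the low byte comes first in memory.
So at ascending addresses the bytes are 02 C0 4B 87 21 2C CA F0.

02 C0 4B 87 21 2C CA F0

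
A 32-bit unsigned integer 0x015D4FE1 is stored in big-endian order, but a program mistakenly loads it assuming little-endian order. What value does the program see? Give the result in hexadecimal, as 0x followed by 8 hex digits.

Stored big-endian, the bytes at ascending addresses are 01 5D 4F E1.
Read back as little-endian, the first byte is least significant, giving 0xE14F5D01.

0xE14F5D01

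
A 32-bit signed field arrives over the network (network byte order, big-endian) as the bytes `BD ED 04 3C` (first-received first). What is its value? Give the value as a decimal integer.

-1108540356

Big-endian: lowest address holds the most-significant byte.
The bytes are already most-significant first: 0xBDED043C.
Top bit is set, so as a signed 32-bit value this is 0xBDED043C − 2^32 = -1108540356.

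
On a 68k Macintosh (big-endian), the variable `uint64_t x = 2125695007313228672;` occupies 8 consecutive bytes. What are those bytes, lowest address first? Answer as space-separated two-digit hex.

2125695007313228672 in hexadecimal, padded to 64 bits, is 0x1D7FFC58C3B9F380.
Split into bytes (most-significant first): 1D 7F FC 58 C3 B9 F3 80.
Big-endian: lowest address holds the most-significant byte.
So the memory order matches the most-significant-first order: 1D 7F FC 58 C3 B9 F3 80.

1D 7F FC 58 C3 B9 F3 80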